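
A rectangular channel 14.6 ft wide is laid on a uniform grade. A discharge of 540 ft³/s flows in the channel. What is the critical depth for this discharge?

For a rectangular channel, critical depth y_c = (q²/g)^(1/3) where q = Q/b = 540/14.6 = 36.99 ft²/s.
So y_c = (36.99²/32.2)^(1/3) = 3.49 ft.

y_c = 3.49 ft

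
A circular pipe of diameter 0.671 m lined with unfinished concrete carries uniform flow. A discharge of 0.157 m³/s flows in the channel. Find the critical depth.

y_c = 0.246 m

At critical depth, Q² T / (g A³) = 1, i.e. A³/T = Q²/g = 0.157²/9.81 = 0.002513.
Try y = 0.275 m: A³/T = 0.003848 — over.
Try y = 0.214 m: A³/T = 0.001464 — short.
Try y = 0.246 m: A³/T = 0.002507 — close enough.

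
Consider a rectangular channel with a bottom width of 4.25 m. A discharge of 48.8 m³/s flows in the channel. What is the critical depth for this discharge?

y_c = 2.38 m

For a rectangular channel, critical depth y_c = (q²/g)^(1/3) where q = Q/b = 48.8/4.25 = 11.48 m²/s.
So y_c = (11.48²/9.81)^(1/3) = 2.38 m.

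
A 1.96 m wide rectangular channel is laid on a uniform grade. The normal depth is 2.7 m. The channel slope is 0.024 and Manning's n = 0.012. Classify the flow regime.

supercritical

Flow area A = b·y = 1.96 × 2.7 = 5.292 m². Wetted perimeter P = b + 2y = 1.96 + 2×2.7 = 7.36 m.
Hydraulic radius R = A/P = 5.292/7.36 = 0.719 m.
V = (1/n) R^(2/3) √S = (1/0.012) × 0.719^(2/3) × √0.024 = 10.36 m/s. Hydraulic depth D_h = A/T = 5.292/1.96 = 2.7 m.
Froude number Fr = V/√(g·D_h) = 10.36/√(9.81×2.7) = 2.01, which is greater than 1, so the flow is supercritical.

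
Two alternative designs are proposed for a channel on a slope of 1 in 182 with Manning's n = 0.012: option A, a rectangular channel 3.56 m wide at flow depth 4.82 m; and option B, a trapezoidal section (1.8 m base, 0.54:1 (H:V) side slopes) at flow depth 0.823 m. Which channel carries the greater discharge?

Channel A: Flow area A = b·y = 3.56 × 4.82 = 17.16 m². Wetted perimeter P = b + 2y = 3.56 + 2×4.82 = 13.2 m. Hydraulic radius R = A/P = 17.16/13.2 = 1.3 m. Q_A = (1/0.012)·17.16·1.3^(2/3)·√0.005495 = 126.2 m³/s.
Channel B: With bottom width b = 1.8 m and side slope z = 0.54: A = (b + zy)y = (1.8 + 0.54×0.823)×0.823 = 1.847 m²; P = b + 2y√(1+z²) = 1.8 + 2×0.823×1.136 = 3.671 m. Hydraulic radius R = A/P = 1.847/3.671 = 0.5032 m. Q_B = (1/0.012)·1.847·0.5032^(2/3)·√0.005495 = 7.219 m³/s.
Q_A = 126.2 m³/s vs Q_B = 7.219 m³/s, so channel A carries more.

channel A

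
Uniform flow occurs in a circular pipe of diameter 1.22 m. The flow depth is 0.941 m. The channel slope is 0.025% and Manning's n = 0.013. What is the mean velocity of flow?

V = 0.627 m/s

For a circular section of diameter D = 1.22 m at depth y = 0.941 m, the central angle is θ = 2 arccos(1 − 2y/D) = 4.289 rad. Then A = (D²/8)(θ − sin θ) = 0.9675 m² and P = Dθ/2 = 2.616 m.
Hydraulic radius R = A/P = 0.9675/2.616 = 0.3698 m.
From Manning's equation, V = (1/n) R^(2/3) S^(1/2) = (1/0.013) × 0.3698^(2/3) × 0.00025^(1/2) = 0.627 m/s.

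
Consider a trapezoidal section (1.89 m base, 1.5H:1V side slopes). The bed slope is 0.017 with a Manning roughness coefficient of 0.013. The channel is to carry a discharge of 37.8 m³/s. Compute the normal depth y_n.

Manning's equation rearranged: A R^(2/3) = nQ / (1·√S) = 0.013 × 37.8 / (√0.017) = 3.769.
Try y = 0.963 m: A R^(2/3) = 2.281 — low.
Try y = 1.42 m: A R^(2/3) = 4.978 — high.
Try y = 1.24 m: A R^(2/3) = 3.773 — close enough.

y_n = 1.24 m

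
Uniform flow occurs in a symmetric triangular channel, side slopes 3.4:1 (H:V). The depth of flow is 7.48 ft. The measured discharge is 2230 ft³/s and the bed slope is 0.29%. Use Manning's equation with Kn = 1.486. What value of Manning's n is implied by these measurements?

For a triangular section with side slope z = 3.4: A = zy² = 3.4×7.48² = 190.2 ft²; P = 2y√(1+z²) = 2×7.48×3.544 = 53.02 ft.
Hydraulic radius R = A/P = 190.2/53.02 = 3.588 ft.
Rearranging Manning's equation: n = (1.486/Q) A R^(2/3) S^(1/2) = (1.486/2230) × 190.2 × 3.588^(2/3) × √0.0029 = 0.016.

n = 0.016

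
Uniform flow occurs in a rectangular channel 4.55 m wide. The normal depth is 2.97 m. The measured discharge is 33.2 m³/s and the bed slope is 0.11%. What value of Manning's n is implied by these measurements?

n = 0.016

Flow area A = b·y = 4.55 × 2.97 = 13.51 m². Wetted perimeter P = b + 2y = 4.55 + 2×2.97 = 10.49 m.
Hydraulic radius R = A/P = 13.51/10.49 = 1.288 m.
Rearranging Manning's equation: n = (1/Q) A R^(2/3) S^(1/2) = (1/33.2) × 13.51 × 1.288^(2/3) × √0.0011 = 0.016.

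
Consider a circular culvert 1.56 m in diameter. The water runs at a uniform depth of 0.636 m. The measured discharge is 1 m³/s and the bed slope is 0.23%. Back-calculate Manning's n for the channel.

For a circular section of diameter D = 1.56 m at depth y = 0.636 m, the central angle is θ = 2 arccos(1 − 2y/D) = 2.77 rad. Then A = (D²/8)(θ − sin θ) = 0.7323 m² and P = Dθ/2 = 2.161 m.
Hydraulic radius R = A/P = 0.7323/2.161 = 0.3389 m.
Rearranging Manning's equation: n = (1/Q) A R^(2/3) S^(1/2) = (1/1) × 0.7323 × 0.3389^(2/3) × √0.0023 = 0.0171.

n = 0.0171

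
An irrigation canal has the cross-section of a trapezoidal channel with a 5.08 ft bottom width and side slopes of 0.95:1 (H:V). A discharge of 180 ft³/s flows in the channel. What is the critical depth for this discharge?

y_c = 2.82 ft

At critical depth, Q² T / (g A³) = 1, i.e. A³/T = Q²/g = 180²/32.2 = 1006.
At y = 2.19 ft: A³/T = 417.3 — too small.
At y = 2.82 ft: A³/T = 1004 — close enough.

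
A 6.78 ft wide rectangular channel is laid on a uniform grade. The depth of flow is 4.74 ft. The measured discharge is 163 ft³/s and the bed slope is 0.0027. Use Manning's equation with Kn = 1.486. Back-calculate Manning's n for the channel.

Flow area A = b·y = 6.78 × 4.74 = 32.14 ft². Wetted perimeter P = b + 2y = 6.78 + 2×4.74 = 16.26 ft.
Hydraulic radius R = A/P = 32.14/16.26 = 1.976 ft.
Rearranging Manning's equation: n = (1.486/Q) A R^(2/3) S^(1/2) = (1.486/163) × 32.14 × 1.976^(2/3) × √0.0027 = 0.024.

n = 0.024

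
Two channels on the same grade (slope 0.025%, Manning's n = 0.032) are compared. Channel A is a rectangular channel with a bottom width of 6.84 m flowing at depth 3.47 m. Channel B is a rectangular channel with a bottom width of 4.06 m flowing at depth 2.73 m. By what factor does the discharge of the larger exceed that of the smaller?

Channel A: Flow area A = b·y = 6.84 × 3.47 = 23.73 m². Wetted perimeter P = b + 2y = 6.84 + 2×3.47 = 13.78 m. Hydraulic radius R = A/P = 23.73/13.78 = 1.722 m. Q_A = (1/0.032)·23.73·1.722^(2/3)·√0.00025 = 16.85 m³/s.
Channel B: Flow area A = b·y = 4.06 × 2.73 = 11.08 m². Wetted perimeter P = b + 2y = 4.06 + 2×2.73 = 9.52 m. Hydraulic radius R = A/P = 11.08/9.52 = 1.164 m. Q_B = (1/0.032)·11.08·1.164^(2/3)·√0.00025 = 6.061 m³/s.
The larger discharge is 16.85 m³/s and the smaller is 6.061 m³/s; the ratio is 2.78.

2.78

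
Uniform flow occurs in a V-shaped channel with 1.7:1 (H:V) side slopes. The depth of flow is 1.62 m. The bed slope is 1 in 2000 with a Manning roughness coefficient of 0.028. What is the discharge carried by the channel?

Q = 2.8 m³/s

For a triangular section with side slope z = 1.7: A = zy² = 1.7×1.62² = 4.461 m²; P = 2y√(1+z²) = 2×1.62×1.972 = 6.39 m.
Hydraulic radius R = A/P = 4.461/6.39 = 0.6982 m.
Manning's equation: Q = (1/n) A R^(2/3) S^(1/2) = (1/0.028) × 4.461 × 0.6982^(2/3) × 0.0005^(1/2) = 2.8 m³/s.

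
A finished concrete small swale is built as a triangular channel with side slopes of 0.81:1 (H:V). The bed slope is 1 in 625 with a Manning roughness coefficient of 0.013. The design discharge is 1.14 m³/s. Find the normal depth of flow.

y_n = 0.996 m

Manning's equation rearranged: A R^(2/3) = nQ / (1·√S) = 0.013 × 1.14 / (√0.0016) = 0.3705.
At y = 1.08 m: A R^(2/3) = 0.4601 — over.
At y = 0.843 m: A R^(2/3) = 0.2377 — short.
At y = 0.996 m: A R^(2/3) = 0.3708 — matches.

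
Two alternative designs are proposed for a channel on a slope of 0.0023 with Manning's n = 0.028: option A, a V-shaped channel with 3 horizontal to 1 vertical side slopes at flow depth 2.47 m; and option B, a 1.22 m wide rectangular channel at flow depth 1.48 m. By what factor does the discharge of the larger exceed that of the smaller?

Channel A: For a triangular section with side slope z = 3: A = zy² = 3×2.47² = 18.3 m²; P = 2y√(1+z²) = 2×2.47×3.162 = 15.62 m. Hydraulic radius R = A/P = 18.3/15.62 = 1.172 m. Q_A = (1/0.028)·18.3·1.172^(2/3)·√0.0023 = 34.84 m³/s.
Channel B: Flow area A = b·y = 1.22 × 1.48 = 1.806 m². Wetted perimeter P = b + 2y = 1.22 + 2×1.48 = 4.18 m. Hydraulic radius R = A/P = 1.806/4.18 = 0.432 m. Q_B = (1/0.028)·1.806·0.432^(2/3)·√0.0023 = 1.767 m³/s.
The larger discharge is 34.84 m³/s and the smaller is 1.767 m³/s; the ratio is 19.7.

19.7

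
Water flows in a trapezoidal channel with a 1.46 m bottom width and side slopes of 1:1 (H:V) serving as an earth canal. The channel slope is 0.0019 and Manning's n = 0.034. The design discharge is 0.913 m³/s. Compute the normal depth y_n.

Manning's equation rearranged: A R^(2/3) = nQ / (1·√S) = 0.034 × 0.913 / (√0.0019) = 0.7122.
Trying y = 0.71 m: A R^(2/3) = 0.897 — over.
Trying y = 0.492 m: A R^(2/3) = 0.4649 — short.
Trying y = 0.625 m: A R^(2/3) = 0.7118 — close enough.

y_n = 0.625 m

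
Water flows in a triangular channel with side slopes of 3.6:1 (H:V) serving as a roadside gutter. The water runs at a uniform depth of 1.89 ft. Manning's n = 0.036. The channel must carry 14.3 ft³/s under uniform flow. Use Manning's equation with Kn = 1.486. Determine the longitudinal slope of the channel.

For a triangular section with side slope z = 3.6: A = zy² = 3.6×1.89² = 12.86 ft²; P = 2y√(1+z²) = 2×1.89×3.736 = 14.12 ft.
Hydraulic radius R = A/P = 12.86/14.12 = 0.9105 ft.
From Manning's equation, S = [nQ / (1.486 A R^(2/3))]² = [0.036 × 14.3 / (1.486 × 12.86 × 0.9105^(2/3))]² = 0.000822.

S = 0.000822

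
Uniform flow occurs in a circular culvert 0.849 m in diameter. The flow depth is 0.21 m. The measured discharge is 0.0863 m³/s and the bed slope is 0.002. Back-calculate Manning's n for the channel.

n = 0.014

For a circular section of diameter D = 0.849 m at depth y = 0.21 m, the central angle is θ = 2 arccos(1 − 2y/D) = 2.082 rad. Then A = (D²/8)(θ − sin θ) = 0.109 m² and P = Dθ/2 = 0.8839 m.
Hydraulic radius R = A/P = 0.109/0.8839 = 0.1234 m.
Rearranging Manning's equation: n = (1/Q) A R^(2/3) S^(1/2) = (1/0.0863) × 0.109 × 0.1234^(2/3) × √0.002 = 0.014.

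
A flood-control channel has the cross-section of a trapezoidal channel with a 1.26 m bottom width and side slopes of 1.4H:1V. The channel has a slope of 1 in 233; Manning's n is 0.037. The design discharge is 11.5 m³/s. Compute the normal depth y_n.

y_n = 1.81 m

Manning's equation rearranged: A R^(2/3) = nQ / (1·√S) = 0.037 × 11.5 / (√0.004292) = 6.495.
At y = 2.28 m: A R^(2/3) = 10.91 — too large.
At y = 1.4 m: A R^(2/3) = 3.694 — too small.
At y = 1.81 m: A R^(2/3) = 6.482 — close enough.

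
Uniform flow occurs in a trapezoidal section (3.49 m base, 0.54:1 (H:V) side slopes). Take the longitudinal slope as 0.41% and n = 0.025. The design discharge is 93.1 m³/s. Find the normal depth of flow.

Manning's equation rearranged: A R^(2/3) = nQ / (1·√S) = 0.025 × 93.1 / (√0.0041) = 36.35.
Try y = 3.53 m: A R^(2/3) = 26.65 — low.
Try y = 4.19 m: A R^(2/3) = 36.35 — ≈ 36.35.

y_n = 4.19 m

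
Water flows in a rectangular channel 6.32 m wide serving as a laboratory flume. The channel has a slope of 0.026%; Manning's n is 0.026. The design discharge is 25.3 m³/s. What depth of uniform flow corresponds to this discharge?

y_n = 4.32 m

Manning's equation rearranged: A R^(2/3) = nQ / (1·√S) = 0.026 × 25.3 / (√0.00026) = 40.8.
At y = 4.71 m: A R^(2/3) = 45.52 — too large.
At y = 3.86 m: A R^(2/3) = 35.26 — too small.
At y = 4.32 m: A R^(2/3) = 40.77 — matches.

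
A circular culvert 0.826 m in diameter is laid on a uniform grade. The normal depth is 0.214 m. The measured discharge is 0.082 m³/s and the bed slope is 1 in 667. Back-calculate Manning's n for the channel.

For a circular section of diameter D = 0.826 m at depth y = 0.214 m, the central angle is θ = 2 arccos(1 − 2y/D) = 2.136 rad. Then A = (D²/8)(θ − sin θ) = 0.1102 m² and P = Dθ/2 = 0.8822 m.
Hydraulic radius R = A/P = 0.1102/0.8822 = 0.1249 m.
Rearranging Manning's equation: n = (1/Q) A R^(2/3) S^(1/2) = (1/0.082) × 0.1102 × 0.1249^(2/3) × √0.001499 = 0.013.

n = 0.013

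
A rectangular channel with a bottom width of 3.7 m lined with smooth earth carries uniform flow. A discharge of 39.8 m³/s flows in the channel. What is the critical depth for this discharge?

For a rectangular channel, critical depth y_c = (q²/g)^(1/3) where q = Q/b = 39.8/3.7 = 10.76 m²/s.
So y_c = (10.76²/9.81)^(1/3) = 2.28 m.

y_c = 2.28 m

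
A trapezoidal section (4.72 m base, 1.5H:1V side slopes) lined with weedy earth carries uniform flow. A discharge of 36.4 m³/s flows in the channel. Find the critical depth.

At critical depth, Q² T / (g A³) = 1, i.e. A³/T = Q²/g = 36.4²/9.81 = 135.1.
At y = 1.26 m: A³/T = 67.97 — too small.
At y = 1.54 m: A³/T = 135.9 — matches.

y_c = 1.54 m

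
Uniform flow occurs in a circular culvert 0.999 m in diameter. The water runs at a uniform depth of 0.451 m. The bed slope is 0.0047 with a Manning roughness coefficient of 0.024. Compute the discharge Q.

For a circular section of diameter D = 0.999 m at depth y = 0.451 m, the central angle is θ = 2 arccos(1 − 2y/D) = 2.947 rad. Then A = (D²/8)(θ − sin θ) = 0.3435 m² and P = Dθ/2 = 1.472 m.
Hydraulic radius R = A/P = 0.3435/1.472 = 0.2334 m.
Manning's equation: Q = (1/n) A R^(2/3) S^(1/2) = (1/0.024) × 0.3435 × 0.2334^(2/3) × 0.0047^(1/2) = 0.372 m³/s.

Q = 0.372 m³/s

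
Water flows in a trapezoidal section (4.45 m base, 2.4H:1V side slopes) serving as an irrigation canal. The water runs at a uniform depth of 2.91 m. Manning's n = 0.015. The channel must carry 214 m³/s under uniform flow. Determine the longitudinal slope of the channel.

S = 0.00459

With bottom width b = 4.45 m and side slope z = 2.4: A = (b + zy)y = (4.45 + 2.4×2.91)×2.91 = 33.27 m²; P = b + 2y√(1+z²) = 4.45 + 2×2.91×2.6 = 19.58 m.
Hydraulic radius R = A/P = 33.27/19.58 = 1.699 m.
From Manning's equation, S = [nQ / (1 A R^(2/3))]² = [0.015 × 214 / (1 × 33.27 × 1.699^(2/3))]² = 0.00459.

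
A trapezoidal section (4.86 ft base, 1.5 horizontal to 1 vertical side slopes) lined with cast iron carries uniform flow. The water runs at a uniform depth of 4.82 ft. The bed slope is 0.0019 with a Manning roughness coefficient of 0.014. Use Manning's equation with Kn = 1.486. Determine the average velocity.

With bottom width b = 4.86 ft and side slope z = 1.5: A = (b + zy)y = (4.86 + 1.5×4.82)×4.82 = 58.27 ft²; P = b + 2y√(1+z²) = 4.86 + 2×4.82×1.803 = 22.24 ft.
Hydraulic radius R = A/P = 58.27/22.24 = 2.62 ft.
From Manning's equation, V = (1.486/n) R^(2/3) S^(1/2) = (1.486/0.014) × 2.62^(2/3) × 0.0019^(1/2) = 8.79 ft/s.

V = 8.79 ft/s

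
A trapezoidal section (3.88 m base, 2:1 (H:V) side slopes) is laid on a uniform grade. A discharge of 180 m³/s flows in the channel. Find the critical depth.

y_c = 3.56 m

At critical depth, Q² T / (g A³) = 1, i.e. A³/T = Q²/g = 180²/9.81 = 3303.
Try y = 3.85 m: A³/T = 4596 — too large.
Try y = 3.56 m: A³/T = 3314 — close enough.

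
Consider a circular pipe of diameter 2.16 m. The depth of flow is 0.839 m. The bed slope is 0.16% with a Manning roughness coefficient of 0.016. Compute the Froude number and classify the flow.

subcritical

For a circular section of diameter D = 2.16 m at depth y = 0.839 m, the central angle is θ = 2 arccos(1 − 2y/D) = 2.692 rad. Then A = (D²/8)(θ − sin θ) = 1.316 m² and P = Dθ/2 = 2.907 m.
Hydraulic radius R = A/P = 1.316/2.907 = 0.4527 m.
V = (1/n) R^(2/3) √S = (1/0.016) × 0.4527^(2/3) × √0.0016 = 1.474 m/s. Hydraulic depth D_h = A/T = 1.316/2.106 = 0.625 m.
Froude number Fr = V/√(g·D_h) = 1.474/√(9.81×0.625) = 0.595, which is less than 1, so the flow is subcritical.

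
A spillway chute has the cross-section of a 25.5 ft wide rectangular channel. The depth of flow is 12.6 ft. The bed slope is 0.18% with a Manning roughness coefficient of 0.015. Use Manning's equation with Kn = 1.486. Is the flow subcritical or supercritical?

Flow area A = b·y = 25.5 × 12.6 = 321.3 ft². Wetted perimeter P = b + 2y = 25.5 + 2×12.6 = 50.7 ft.
Hydraulic radius R = A/P = 321.3/50.7 = 6.337 ft.
V = (1.486/n) R^(2/3) √S = (1.486/0.015) × 6.337^(2/3) × √0.0018 = 14.39 ft/s. Hydraulic depth D_h = A/T = 321.3/25.5 = 12.6 ft.
Froude number Fr = V/√(g·D_h) = 14.39/√(32.2×12.6) = 0.715, which is less than 1, so the flow is subcritical.

subcritical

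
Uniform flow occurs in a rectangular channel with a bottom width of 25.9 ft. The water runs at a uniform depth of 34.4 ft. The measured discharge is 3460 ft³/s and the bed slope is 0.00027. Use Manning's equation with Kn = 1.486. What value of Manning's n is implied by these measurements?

n = 0.028

Flow area A = b·y = 25.9 × 34.4 = 891 ft². Wetted perimeter P = b + 2y = 25.9 + 2×34.4 = 94.7 ft.
Hydraulic radius R = A/P = 891/94.7 = 9.408 ft.
Rearranging Manning's equation: n = (1.486/Q) A R^(2/3) S^(1/2) = (1.486/3460) × 891 × 9.408^(2/3) × √0.00027 = 0.028.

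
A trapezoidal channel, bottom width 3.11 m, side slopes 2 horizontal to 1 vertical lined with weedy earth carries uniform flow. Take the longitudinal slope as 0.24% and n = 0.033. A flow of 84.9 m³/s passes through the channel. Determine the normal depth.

Manning's equation rearranged: A R^(2/3) = nQ / (1·√S) = 0.033 × 84.9 / (√0.0024) = 57.19.
Trying y = 2.76 m: A R^(2/3) = 31.78 — low.
Trying y = 3.59 m: A R^(2/3) = 57.22 — close enough.

y_n = 3.59 m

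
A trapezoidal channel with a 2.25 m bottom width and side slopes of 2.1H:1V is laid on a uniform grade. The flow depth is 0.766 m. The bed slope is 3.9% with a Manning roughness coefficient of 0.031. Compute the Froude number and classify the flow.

supercritical

With bottom width b = 2.25 m and side slope z = 2.1: A = (b + zy)y = (2.25 + 2.1×0.766)×0.766 = 2.956 m²; P = b + 2y√(1+z²) = 2.25 + 2×0.766×2.326 = 5.813 m.
Hydraulic radius R = A/P = 2.956/5.813 = 0.5084 m.
V = (1/n) R^(2/3) √S = (1/0.031) × 0.5084^(2/3) × √0.039 = 4.058 m/s. Hydraulic depth D_h = A/T = 2.956/5.467 = 0.5406 m.
Froude number Fr = V/√(g·D_h) = 4.058/√(9.81×0.5406) = 1.76, which is greater than 1, so the flow is supercritical.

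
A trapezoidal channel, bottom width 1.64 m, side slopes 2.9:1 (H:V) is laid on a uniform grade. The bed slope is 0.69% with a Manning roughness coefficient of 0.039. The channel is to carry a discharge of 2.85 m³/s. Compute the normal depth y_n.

Manning's equation rearranged: A R^(2/3) = nQ / (1·√S) = 0.039 × 2.85 / (√0.0069) = 1.338.
Trying y = 0.8 m: A R^(2/3) = 1.952 — over.
Trying y = 0.48 m: A R^(2/3) = 0.6772 — short.
Trying y = 0.669 m: A R^(2/3) = 1.337 — close enough.

y_n = 0.669 m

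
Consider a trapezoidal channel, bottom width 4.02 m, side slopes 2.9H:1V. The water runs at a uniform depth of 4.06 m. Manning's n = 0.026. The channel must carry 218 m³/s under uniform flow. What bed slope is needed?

With bottom width b = 4.02 m and side slope z = 2.9: A = (b + zy)y = (4.02 + 2.9×4.06)×4.06 = 64.12 m²; P = b + 2y√(1+z²) = 4.02 + 2×4.06×3.068 = 28.93 m.
Hydraulic radius R = A/P = 64.12/28.93 = 2.217 m.
From Manning's equation, S = [nQ / (1 A R^(2/3))]² = [0.026 × 218 / (1 × 64.12 × 2.217^(2/3))]² = 0.0027.

S = 0.0027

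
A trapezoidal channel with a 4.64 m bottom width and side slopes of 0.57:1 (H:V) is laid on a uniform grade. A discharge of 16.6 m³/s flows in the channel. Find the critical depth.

At critical depth, Q² T / (g A³) = 1, i.e. A³/T = Q²/g = 16.6²/9.81 = 28.09.
Try y = 0.711 m: A³/T = 8.469 — short.
Try y = 1.17 m: A³/T = 40.07 — over.
Try y = 1.05 m: A³/T = 28.51 — close enough.

y_c = 1.05 m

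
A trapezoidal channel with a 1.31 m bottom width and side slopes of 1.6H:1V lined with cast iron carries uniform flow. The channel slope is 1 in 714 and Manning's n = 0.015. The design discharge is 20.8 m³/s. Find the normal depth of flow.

y_n = 1.92 m

Manning's equation rearranged: A R^(2/3) = nQ / (1·√S) = 0.015 × 20.8 / (√0.001401) = 8.337.
Trying y = 2.2 m: A R^(2/3) = 11.36 — too large.
Trying y = 1.56 m: A R^(2/3) = 5.223 — too small.
Trying y = 1.92 m: A R^(2/3) = 8.32 — matches.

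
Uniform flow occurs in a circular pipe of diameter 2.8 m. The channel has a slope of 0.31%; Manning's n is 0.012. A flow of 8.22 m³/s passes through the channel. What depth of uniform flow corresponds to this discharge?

y_n = 1.17 m

Manning's equation rearranged: A R^(2/3) = nQ / (1·√S) = 0.012 × 8.22 / (√0.0031) = 1.772.
Try y = 0.954 m: A R^(2/3) = 1.213 — low.
Try y = 1.34 m: A R^(2/3) = 2.252 — high.
Try y = 1.17 m: A R^(2/3) = 1.771 — matches.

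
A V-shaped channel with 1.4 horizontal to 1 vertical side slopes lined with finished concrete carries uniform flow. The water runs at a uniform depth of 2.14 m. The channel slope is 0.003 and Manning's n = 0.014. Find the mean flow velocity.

For a triangular section with side slope z = 1.4: A = zy² = 1.4×2.14² = 6.411 m²; P = 2y√(1+z²) = 2×2.14×1.72 = 7.364 m.
Hydraulic radius R = A/P = 6.411/7.364 = 0.8707 m.
From Manning's equation, V = (1/n) R^(2/3) S^(1/2) = (1/0.014) × 0.8707^(2/3) × 0.003^(1/2) = 3.57 m/s.

V = 3.57 m/s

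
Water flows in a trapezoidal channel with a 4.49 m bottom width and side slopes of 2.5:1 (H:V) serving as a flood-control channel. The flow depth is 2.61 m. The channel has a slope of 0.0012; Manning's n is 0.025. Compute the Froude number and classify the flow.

With bottom width b = 4.49 m and side slope z = 2.5: A = (b + zy)y = (4.49 + 2.5×2.61)×2.61 = 28.75 m²; P = b + 2y√(1+z²) = 4.49 + 2×2.61×2.693 = 18.55 m.
Hydraulic radius R = A/P = 28.75/18.55 = 1.55 m.
V = (1/n) R^(2/3) √S = (1/0.025) × 1.55^(2/3) × √0.0012 = 1.856 m/s. Hydraulic depth D_h = A/T = 28.75/17.54 = 1.639 m.
Froude number Fr = V/√(g·D_h) = 1.856/√(9.81×1.639) = 0.463, which is less than 1, so the flow is subcritical.

subcritical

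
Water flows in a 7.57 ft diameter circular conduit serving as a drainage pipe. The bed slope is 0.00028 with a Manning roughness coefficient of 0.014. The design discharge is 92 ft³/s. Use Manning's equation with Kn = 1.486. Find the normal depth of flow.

Manning's equation rearranged: A R^(2/3) = nQ / (1.486·√S) = 0.014 × 92 / (1.486 × √0.00028) = 51.8.
Trying y = 3.53 ft: A R^(2/3) = 30.53 — short.
Trying y = 5.88 ft: A R^(2/3) = 65.3 — over.
Trying y = 4.9 ft: A R^(2/3) = 51.78 — matches.

y_n = 4.9 ft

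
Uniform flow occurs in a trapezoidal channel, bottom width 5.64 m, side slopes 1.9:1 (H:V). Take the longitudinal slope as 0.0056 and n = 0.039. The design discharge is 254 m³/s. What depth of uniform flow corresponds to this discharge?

y_n = 4.72 m

Manning's equation rearranged: A R^(2/3) = nQ / (1·√S) = 0.039 × 254 / (√0.0056) = 132.4.
At y = 3.43 m: A R^(2/3) = 67.23 — short.
At y = 5.27 m: A R^(2/3) = 168.4 — over.
At y = 4.72 m: A R^(2/3) = 132.4 — matches.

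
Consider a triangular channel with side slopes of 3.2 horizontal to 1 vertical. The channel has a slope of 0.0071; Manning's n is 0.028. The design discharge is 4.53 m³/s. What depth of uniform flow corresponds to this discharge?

Manning's equation rearranged: A R^(2/3) = nQ / (1·√S) = 0.028 × 4.53 / (√0.0071) = 1.505.
Try y = 0.745 m: A R^(2/3) = 0.8914 — too small.
Try y = 1.1 m: A R^(2/3) = 2.52 — too large.
Try y = 0.907 m: A R^(2/3) = 1.506 — matches.

y_n = 0.907 m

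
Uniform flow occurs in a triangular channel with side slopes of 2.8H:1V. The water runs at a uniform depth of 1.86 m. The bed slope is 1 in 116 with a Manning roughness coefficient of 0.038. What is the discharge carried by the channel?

For a triangular section with side slope z = 2.8: A = zy² = 2.8×1.86² = 9.687 m²; P = 2y√(1+z²) = 2×1.86×2.973 = 11.06 m.
Hydraulic radius R = A/P = 9.687/11.06 = 0.8758 m.
Manning's equation: Q = (1/n) A R^(2/3) S^(1/2) = (1/0.038) × 9.687 × 0.8758^(2/3) × 0.008621^(1/2) = 21.7 m³/s.

Q = 21.7 m³/s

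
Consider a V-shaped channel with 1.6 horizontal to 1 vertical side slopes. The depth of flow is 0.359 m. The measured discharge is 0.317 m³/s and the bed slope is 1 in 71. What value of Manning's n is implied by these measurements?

n = 0.022

For a triangular section with side slope z = 1.6: A = zy² = 1.6×0.359² = 0.2062 m²; P = 2y√(1+z²) = 2×0.359×1.887 = 1.355 m.
Hydraulic radius R = A/P = 0.2062/1.355 = 0.1522 m.
Rearranging Manning's equation: n = (1/Q) A R^(2/3) S^(1/2) = (1/0.317) × 0.2062 × 0.1522^(2/3) × √0.01408 = 0.022.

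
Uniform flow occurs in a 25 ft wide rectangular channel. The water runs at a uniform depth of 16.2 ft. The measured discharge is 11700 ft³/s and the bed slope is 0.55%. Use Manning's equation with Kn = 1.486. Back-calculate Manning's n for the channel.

Flow area A = b·y = 25 × 16.2 = 405 ft². Wetted perimeter P = b + 2y = 25 + 2×16.2 = 57.4 ft.
Hydraulic radius R = A/P = 405/57.4 = 7.056 ft.
Rearranging Manning's equation: n = (1.486/Q) A R^(2/3) S^(1/2) = (1.486/11700) × 405 × 7.056^(2/3) × √0.0055 = 0.014.

n = 0.014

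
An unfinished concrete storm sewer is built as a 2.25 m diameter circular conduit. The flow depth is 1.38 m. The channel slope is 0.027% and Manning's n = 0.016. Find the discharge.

For a circular section of diameter D = 2.25 m at depth y = 1.38 m, the central angle is θ = 2 arccos(1 − 2y/D) = 3.599 rad. Then A = (D²/8)(θ − sin θ) = 2.557 m² and P = Dθ/2 = 4.049 m.
Hydraulic radius R = A/P = 2.557/4.049 = 0.6315 m.
Manning's equation: Q = (1/n) A R^(2/3) S^(1/2) = (1/0.016) × 2.557 × 0.6315^(2/3) × 0.00027^(1/2) = 1.93 m³/s.

Q = 1.93 m³/s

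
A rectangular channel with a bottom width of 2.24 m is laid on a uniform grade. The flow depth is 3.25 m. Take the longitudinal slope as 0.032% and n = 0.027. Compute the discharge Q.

Flow area A = b·y = 2.24 × 3.25 = 7.28 m². Wetted perimeter P = b + 2y = 2.24 + 2×3.25 = 8.74 m.
Hydraulic radius R = A/P = 7.28/8.74 = 0.833 m.
Manning's equation: Q = (1/n) A R^(2/3) S^(1/2) = (1/0.027) × 7.28 × 0.833^(2/3) × 0.00032^(1/2) = 4.27 m³/s.

Q = 4.27 m³/s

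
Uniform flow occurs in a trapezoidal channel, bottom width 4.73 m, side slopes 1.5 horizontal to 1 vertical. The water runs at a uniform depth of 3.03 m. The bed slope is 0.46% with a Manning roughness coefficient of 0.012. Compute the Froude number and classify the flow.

With bottom width b = 4.73 m and side slope z = 1.5: A = (b + zy)y = (4.73 + 1.5×3.03)×3.03 = 28.1 m²; P = b + 2y√(1+z²) = 4.73 + 2×3.03×1.803 = 15.65 m.
Hydraulic radius R = A/P = 28.1/15.65 = 1.795 m.
V = (1/n) R^(2/3) √S = (1/0.012) × 1.795^(2/3) × √0.0046 = 8.348 m/s. Hydraulic depth D_h = A/T = 28.1/13.82 = 2.034 m.
Froude number Fr = V/√(g·D_h) = 8.348/√(9.81×2.034) = 1.87, which is greater than 1, so the flow is supercritical.

supercritical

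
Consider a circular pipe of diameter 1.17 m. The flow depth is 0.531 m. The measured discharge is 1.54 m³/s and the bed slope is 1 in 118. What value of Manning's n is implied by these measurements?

For a circular section of diameter D = 1.17 m at depth y = 0.531 m, the central angle is θ = 2 arccos(1 − 2y/D) = 2.957 rad. Then A = (D²/8)(θ − sin θ) = 0.4745 m² and P = Dθ/2 = 1.73 m.
Hydraulic radius R = A/P = 0.4745/1.73 = 0.2743 m.
Rearranging Manning's equation: n = (1/Q) A R^(2/3) S^(1/2) = (1/1.54) × 0.4745 × 0.2743^(2/3) × √0.008475 = 0.012.

n = 0.012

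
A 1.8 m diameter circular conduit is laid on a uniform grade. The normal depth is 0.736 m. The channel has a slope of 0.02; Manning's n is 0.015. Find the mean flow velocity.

V = 5.05 m/s

For a circular section of diameter D = 1.8 m at depth y = 0.736 m, the central angle is θ = 2 arccos(1 − 2y/D) = 2.775 rad. Then A = (D²/8)(θ − sin θ) = 0.9788 m² and P = Dθ/2 = 2.498 m.
Hydraulic radius R = A/P = 0.9788/2.498 = 0.3919 m.
From Manning's equation, V = (1/n) R^(2/3) S^(1/2) = (1/0.015) × 0.3919^(2/3) × 0.02^(1/2) = 5.05 m/s.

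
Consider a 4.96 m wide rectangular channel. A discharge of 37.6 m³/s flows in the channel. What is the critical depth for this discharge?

For a rectangular channel, critical depth y_c = (q²/g)^(1/3) where q = Q/b = 37.6/4.96 = 7.581 m²/s.
So y_c = (7.581²/9.81)^(1/3) = 1.8 m.

y_c = 1.8 m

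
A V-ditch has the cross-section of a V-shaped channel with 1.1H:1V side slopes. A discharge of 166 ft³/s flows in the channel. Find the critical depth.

At critical depth, Q² T / (g A³) = 1, i.e. A³/T = Q²/g = 166²/32.2 = 855.8.
Try y = 5.41 ft: A³/T = 2804 — too large.
Try y = 3.56 ft: A³/T = 345.9 — too small.
Try y = 4.27 ft: A³/T = 858.8 — ≈ 855.8.

y_c = 4.27 ft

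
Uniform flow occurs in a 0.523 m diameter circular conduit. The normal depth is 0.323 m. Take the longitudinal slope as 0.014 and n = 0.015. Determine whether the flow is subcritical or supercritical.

supercritical

For a circular section of diameter D = 0.523 m at depth y = 0.323 m, the central angle is θ = 2 arccos(1 − 2y/D) = 3.616 rad. Then A = (D²/8)(θ − sin θ) = 0.1393 m² and P = Dθ/2 = 0.9457 m.
Hydraulic radius R = A/P = 0.1393/0.9457 = 0.1473 m.
V = (1/n) R^(2/3) √S = (1/0.015) × 0.1473^(2/3) × √0.014 = 2.2 m/s. Hydraulic depth D_h = A/T = 0.1393/0.5083 = 0.274 m.
Froude number Fr = V/√(g·D_h) = 2.2/√(9.81×0.274) = 1.34, which is greater than 1, so the flow is supercritical.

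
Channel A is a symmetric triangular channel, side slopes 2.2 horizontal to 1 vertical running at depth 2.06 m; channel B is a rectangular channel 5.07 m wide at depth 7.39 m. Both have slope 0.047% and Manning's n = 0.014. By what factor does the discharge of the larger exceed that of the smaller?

Channel A: For a triangular section with side slope z = 2.2: A = zy² = 2.2×2.06² = 9.336 m²; P = 2y√(1+z²) = 2×2.06×2.417 = 9.956 m. Hydraulic radius R = A/P = 9.336/9.956 = 0.9377 m. Q_A = (1/0.014)·9.336·0.9377^(2/3)·√0.00047 = 13.85 m³/s.
Channel B: Flow area A = b·y = 5.07 × 7.39 = 37.47 m². Wetted perimeter P = b + 2y = 5.07 + 2×7.39 = 19.85 m. Hydraulic radius R = A/P = 37.47/19.85 = 1.888 m. Q_B = (1/0.014)·37.47·1.888^(2/3)·√0.00047 = 88.61 m³/s.
The larger discharge is 88.61 m³/s and the smaller is 13.85 m³/s; the ratio is 6.4.

6.4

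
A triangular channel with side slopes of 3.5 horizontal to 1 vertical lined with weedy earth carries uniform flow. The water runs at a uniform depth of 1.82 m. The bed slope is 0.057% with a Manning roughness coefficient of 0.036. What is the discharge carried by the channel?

For a triangular section with side slope z = 3.5: A = zy² = 3.5×1.82² = 11.59 m²; P = 2y√(1+z²) = 2×1.82×3.64 = 13.25 m.
Hydraulic radius R = A/P = 11.59/13.25 = 0.875 m.
Manning's equation: Q = (1/n) A R^(2/3) S^(1/2) = (1/0.036) × 11.59 × 0.875^(2/3) × 0.00057^(1/2) = 7.03 m³/s.

Q = 7.03 m³/s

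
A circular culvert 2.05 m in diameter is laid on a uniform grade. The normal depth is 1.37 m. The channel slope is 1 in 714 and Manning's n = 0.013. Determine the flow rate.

For a circular section of diameter D = 2.05 m at depth y = 1.37 m, the central angle is θ = 2 arccos(1 − 2y/D) = 3.828 rad. Then A = (D²/8)(θ − sin θ) = 2.344 m² and P = Dθ/2 = 3.924 m.
Hydraulic radius R = A/P = 2.344/3.924 = 0.5974 m.
Manning's equation: Q = (1/n) A R^(2/3) S^(1/2) = (1/0.013) × 2.344 × 0.5974^(2/3) × 0.001401^(1/2) = 4.79 m³/s.

Q = 4.79 m³/s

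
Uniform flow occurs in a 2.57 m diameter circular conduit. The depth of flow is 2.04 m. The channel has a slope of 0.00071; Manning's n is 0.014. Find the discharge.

Q = 7.13 m³/s

For a circular section of diameter D = 2.57 m at depth y = 2.04 m, the central angle is θ = 2 arccos(1 − 2y/D) = 4.398 rad. Then A = (D²/8)(θ − sin θ) = 4.416 m² and P = Dθ/2 = 5.651 m.
Hydraulic radius R = A/P = 4.416/5.651 = 0.7814 m.
Manning's equation: Q = (1/n) A R^(2/3) S^(1/2) = (1/0.014) × 4.416 × 0.7814^(2/3) × 0.00071^(1/2) = 7.13 m³/s.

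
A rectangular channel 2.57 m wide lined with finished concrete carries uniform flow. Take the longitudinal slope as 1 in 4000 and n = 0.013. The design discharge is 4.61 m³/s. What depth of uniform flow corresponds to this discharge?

Manning's equation rearranged: A R^(2/3) = nQ / (1·√S) = 0.013 × 4.61 / (√0.00025) = 3.79.
At y = 2.1 m: A R^(2/3) = 4.64 — too large.
At y = 1.43 m: A R^(2/3) = 2.833 — too small.
At y = 1.79 m: A R^(2/3) = 3.791 — ≈ 3.79.

y_n = 1.79 m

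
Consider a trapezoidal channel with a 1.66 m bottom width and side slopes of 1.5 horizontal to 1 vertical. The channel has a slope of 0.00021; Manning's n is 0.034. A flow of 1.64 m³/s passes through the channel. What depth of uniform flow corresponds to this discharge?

y_n = 1.3 m

Manning's equation rearranged: A R^(2/3) = nQ / (1·√S) = 0.034 × 1.64 / (√0.00021) = 3.848.
Trying y = 1.54 m: A R^(2/3) = 5.476 — too large.
Trying y = 1.07 m: A R^(2/3) = 2.576 — too small.
Trying y = 1.3 m: A R^(2/3) = 3.837 — matches.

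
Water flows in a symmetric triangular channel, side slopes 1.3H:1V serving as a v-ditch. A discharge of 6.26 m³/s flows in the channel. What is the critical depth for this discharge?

y_c = 1.36 m

At critical depth, Q² T / (g A³) = 1, i.e. A³/T = Q²/g = 6.26²/9.81 = 3.995.
Trying y = 1.2 m: A³/T = 2.103 — short.
Trying y = 1.36 m: A³/T = 3.931 — close enough.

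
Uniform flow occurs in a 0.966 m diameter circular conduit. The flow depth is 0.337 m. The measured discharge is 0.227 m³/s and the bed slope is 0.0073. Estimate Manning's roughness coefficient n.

For a circular section of diameter D = 0.966 m at depth y = 0.337 m, the central angle is θ = 2 arccos(1 − 2y/D) = 2.527 rad. Then A = (D²/8)(θ − sin θ) = 0.2276 m² and P = Dθ/2 = 1.221 m.
Hydraulic radius R = A/P = 0.2276/1.221 = 0.1864 m.
Rearranging Manning's equation: n = (1/Q) A R^(2/3) S^(1/2) = (1/0.227) × 0.2276 × 0.1864^(2/3) × √0.0073 = 0.028.

n = 0.028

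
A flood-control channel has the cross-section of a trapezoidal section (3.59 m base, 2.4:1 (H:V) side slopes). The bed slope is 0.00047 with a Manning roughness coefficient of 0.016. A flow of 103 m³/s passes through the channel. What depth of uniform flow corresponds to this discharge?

y_n = 3.75 m

Manning's equation rearranged: A R^(2/3) = nQ / (1·√S) = 0.016 × 103 / (√0.00047) = 76.02.
At y = 2.79 m: A R^(2/3) = 39.02 — too small.
At y = 4.43 m: A R^(2/3) = 111.9 — too large.
At y = 3.75 m: A R^(2/3) = 76.06 — matches.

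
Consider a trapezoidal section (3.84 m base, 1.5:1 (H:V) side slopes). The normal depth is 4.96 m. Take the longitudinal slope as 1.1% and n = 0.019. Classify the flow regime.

supercritical

With bottom width b = 3.84 m and side slope z = 1.5: A = (b + zy)y = (3.84 + 1.5×4.96)×4.96 = 55.95 m²; P = b + 2y√(1+z²) = 3.84 + 2×4.96×1.803 = 21.72 m.
Hydraulic radius R = A/P = 55.95/21.72 = 2.575 m.
V = (1/n) R^(2/3) √S = (1/0.019) × 2.575^(2/3) × √0.011 = 10.37 m/s. Hydraulic depth D_h = A/T = 55.95/18.72 = 2.989 m.
Froude number Fr = V/√(g·D_h) = 10.37/√(9.81×2.989) = 1.92, which is greater than 1, so the flow is supercritical.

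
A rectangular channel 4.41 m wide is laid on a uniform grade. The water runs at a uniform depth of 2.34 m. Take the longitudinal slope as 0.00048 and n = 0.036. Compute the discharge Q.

Flow area A = b·y = 4.41 × 2.34 = 10.32 m². Wetted perimeter P = b + 2y = 4.41 + 2×2.34 = 9.09 m.
Hydraulic radius R = A/P = 10.32/9.09 = 1.135 m.
Manning's equation: Q = (1/n) A R^(2/3) S^(1/2) = (1/0.036) × 10.32 × 1.135^(2/3) × 0.00048^(1/2) = 6.83 m³/s.

Q = 6.83 m³/s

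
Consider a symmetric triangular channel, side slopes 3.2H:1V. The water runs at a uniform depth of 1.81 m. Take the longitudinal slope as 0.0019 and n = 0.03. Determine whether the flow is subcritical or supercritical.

subcritical

For a triangular section with side slope z = 3.2: A = zy² = 3.2×1.81² = 10.48 m²; P = 2y√(1+z²) = 2×1.81×3.353 = 12.14 m.
Hydraulic radius R = A/P = 10.48/12.14 = 0.8638 m.
V = (1/n) R^(2/3) √S = (1/0.03) × 0.8638^(2/3) × √0.0019 = 1.318 m/s. Hydraulic depth D_h = A/T = 10.48/11.58 = 0.905 m.
Froude number Fr = V/√(g·D_h) = 1.318/√(9.81×0.905) = 0.442, which is less than 1, so the flow is subcritical.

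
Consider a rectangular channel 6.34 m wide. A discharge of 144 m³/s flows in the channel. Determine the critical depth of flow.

y_c = 3.75 m

For a rectangular channel, critical depth y_c = (q²/g)^(1/3) where q = Q/b = 144/6.34 = 22.71 m²/s.
So y_c = (22.71²/9.81)^(1/3) = 3.75 m.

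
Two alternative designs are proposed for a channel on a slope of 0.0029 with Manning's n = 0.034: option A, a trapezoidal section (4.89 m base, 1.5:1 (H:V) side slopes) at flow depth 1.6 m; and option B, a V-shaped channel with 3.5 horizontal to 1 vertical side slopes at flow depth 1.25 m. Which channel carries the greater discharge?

channel A

Channel A: With bottom width b = 4.89 m and side slope z = 1.5: A = (b + zy)y = (4.89 + 1.5×1.6)×1.6 = 11.66 m²; P = b + 2y√(1+z²) = 4.89 + 2×1.6×1.803 = 10.66 m. Hydraulic radius R = A/P = 11.66/10.66 = 1.094 m. Q_A = (1/0.034)·11.66·1.094^(2/3)·√0.0029 = 19.62 m³/s.
Channel B: For a triangular section with side slope z = 3.5: A = zy² = 3.5×1.25² = 5.469 m²; P = 2y√(1+z²) = 2×1.25×3.64 = 9.1 m. Hydraulic radius R = A/P = 5.469/9.1 = 0.601 m. Q_B = (1/0.034)·5.469·0.601^(2/3)·√0.0029 = 6.168 m³/s.
Q_A = 19.62 m³/s vs Q_B = 6.168 m³/s, so channel A carries more.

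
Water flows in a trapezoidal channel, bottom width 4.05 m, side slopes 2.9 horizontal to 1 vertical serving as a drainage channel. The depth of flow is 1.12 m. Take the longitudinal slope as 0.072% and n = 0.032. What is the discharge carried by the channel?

With bottom width b = 4.05 m and side slope z = 2.9: A = (b + zy)y = (4.05 + 2.9×1.12)×1.12 = 8.174 m²; P = b + 2y√(1+z²) = 4.05 + 2×1.12×3.068 = 10.92 m.
Hydraulic radius R = A/P = 8.174/10.92 = 0.7484 m.
Manning's equation: Q = (1/n) A R^(2/3) S^(1/2) = (1/0.032) × 8.174 × 0.7484^(2/3) × 0.00072^(1/2) = 5.65 m³/s.

Q = 5.65 m³/s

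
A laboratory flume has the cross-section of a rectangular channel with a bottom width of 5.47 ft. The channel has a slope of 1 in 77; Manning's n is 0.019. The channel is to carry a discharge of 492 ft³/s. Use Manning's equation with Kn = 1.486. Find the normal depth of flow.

Manning's equation rearranged: A R^(2/3) = nQ / (1.486·√S) = 0.019 × 492 / (1.486 × √0.01299) = 55.2.
At y = 5.04 ft: A R^(2/3) = 40.38 — low.
At y = 6.52 ft: A R^(2/3) = 55.22 — close enough.

y_n = 6.52 ft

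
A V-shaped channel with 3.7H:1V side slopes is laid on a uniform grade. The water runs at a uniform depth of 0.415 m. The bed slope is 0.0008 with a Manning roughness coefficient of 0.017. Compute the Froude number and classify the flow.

For a triangular section with side slope z = 3.7: A = zy² = 3.7×0.415² = 0.6372 m²; P = 2y√(1+z²) = 2×0.415×3.833 = 3.181 m.
Hydraulic radius R = A/P = 0.6372/3.181 = 0.2003 m.
V = (1/n) R^(2/3) √S = (1/0.017) × 0.2003^(2/3) × √0.0008 = 0.5696 m/s. Hydraulic depth D_h = A/T = 0.6372/3.071 = 0.2075 m.
Froude number Fr = V/√(g·D_h) = 0.5696/√(9.81×0.2075) = 0.399, which is less than 1, so the flow is subcritical.

subcritical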